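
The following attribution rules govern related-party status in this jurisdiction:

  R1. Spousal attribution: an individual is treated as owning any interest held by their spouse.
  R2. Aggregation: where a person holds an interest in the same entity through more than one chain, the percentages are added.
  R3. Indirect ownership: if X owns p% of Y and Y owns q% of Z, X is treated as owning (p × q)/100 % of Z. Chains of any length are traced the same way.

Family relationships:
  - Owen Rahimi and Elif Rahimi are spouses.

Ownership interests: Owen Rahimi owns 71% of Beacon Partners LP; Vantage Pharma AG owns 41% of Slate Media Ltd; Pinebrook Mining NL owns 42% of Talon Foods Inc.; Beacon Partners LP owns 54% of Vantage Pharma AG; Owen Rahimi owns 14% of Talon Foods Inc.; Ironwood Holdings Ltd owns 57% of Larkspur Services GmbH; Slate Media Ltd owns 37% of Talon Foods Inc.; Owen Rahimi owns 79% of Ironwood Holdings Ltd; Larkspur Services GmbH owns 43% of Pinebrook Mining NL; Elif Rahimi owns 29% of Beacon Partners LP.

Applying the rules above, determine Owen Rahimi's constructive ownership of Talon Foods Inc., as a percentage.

30.324218%

By spousal attribution (R1), Owen Rahimi is treated as also owning Elif Rahimi's interest in Beacon Partners LP, giving 71% + 29% = 100%.
Chain via Beacon Partners LP → Vantage Pharma AG → Slate Media Ltd (R3): 100% × 54% × 41% × 37% = 8.1918% of Talon Foods Inc.
Chain via Ironwood Holdings Ltd → Larkspur Services GmbH → Pinebrook Mining NL (R3): 79% × 57% × 43% × 42% = 8.132418% of Talon Foods Inc.
Direct interest in Talon Foods Inc: 14%.
Aggregating (R2): 8.1918% + 8.132418% + 14% = 30.324218%.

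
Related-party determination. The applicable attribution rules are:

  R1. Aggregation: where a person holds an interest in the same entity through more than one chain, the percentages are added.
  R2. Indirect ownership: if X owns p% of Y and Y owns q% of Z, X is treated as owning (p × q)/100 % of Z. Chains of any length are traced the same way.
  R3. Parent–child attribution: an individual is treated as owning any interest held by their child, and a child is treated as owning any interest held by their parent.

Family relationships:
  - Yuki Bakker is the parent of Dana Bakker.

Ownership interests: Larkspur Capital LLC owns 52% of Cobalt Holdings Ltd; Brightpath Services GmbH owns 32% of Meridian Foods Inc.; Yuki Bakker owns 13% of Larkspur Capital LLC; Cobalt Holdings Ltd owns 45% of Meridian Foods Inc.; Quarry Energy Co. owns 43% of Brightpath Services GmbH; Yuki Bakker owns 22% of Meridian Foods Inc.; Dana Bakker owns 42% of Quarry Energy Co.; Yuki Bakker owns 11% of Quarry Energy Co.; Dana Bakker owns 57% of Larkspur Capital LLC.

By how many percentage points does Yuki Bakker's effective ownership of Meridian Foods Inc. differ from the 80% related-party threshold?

34.3272

By parent–child attribution (R3), Yuki Bakker is treated as also owning Dana Bakker's interest in Larkspur Capital LLC, giving 13% + 57% = 70%.
By parent–child attribution (R3), Yuki Bakker is treated as also owning Dana Bakker's interest in Quarry Energy Co, giving 11% + 42% = 53%.
Chain via Larkspur Capital LLC → Cobalt Holdings Ltd (R2): 70% × 52% × 45% = 16.38% of Meridian Foods Inc.
Chain via Quarry Energy Co. → Brightpath Services GmbH (R2): 53% × 43% × 32% = 7.2928% of Meridian Foods Inc.
Direct interest in Meridian Foods Inc: 22%.
Aggregating (R1): 16.38% + 7.2928% + 22% = 45.6728%.
45.6728% falls short of the 80% threshold by 34.3272 percentage points.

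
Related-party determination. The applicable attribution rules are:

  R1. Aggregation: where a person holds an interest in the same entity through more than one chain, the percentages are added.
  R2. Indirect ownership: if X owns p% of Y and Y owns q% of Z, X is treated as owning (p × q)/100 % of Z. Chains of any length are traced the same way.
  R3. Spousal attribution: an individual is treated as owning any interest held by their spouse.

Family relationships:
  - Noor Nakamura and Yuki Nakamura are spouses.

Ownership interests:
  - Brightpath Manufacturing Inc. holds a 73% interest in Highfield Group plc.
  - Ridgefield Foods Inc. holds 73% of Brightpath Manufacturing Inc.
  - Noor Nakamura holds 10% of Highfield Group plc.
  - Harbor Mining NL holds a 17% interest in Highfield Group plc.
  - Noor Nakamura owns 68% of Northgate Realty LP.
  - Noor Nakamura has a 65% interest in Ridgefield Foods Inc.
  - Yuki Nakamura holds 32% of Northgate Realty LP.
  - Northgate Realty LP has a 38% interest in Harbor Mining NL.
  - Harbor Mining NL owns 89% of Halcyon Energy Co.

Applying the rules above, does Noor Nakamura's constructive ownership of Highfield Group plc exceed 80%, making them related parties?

By spousal attribution (R3), Noor Nakamura is treated as also owning Yuki Nakamura's interest in Northgate Realty LP, giving 68% + 32% = 100%.
Chain via Northgate Realty LP → Harbor Mining NL (R2): 100% × 38% × 17% = 6.46% of Highfield Group plc.
Chain via Ridgefield Foods Inc. → Brightpath Manufacturing Inc. (R2): 65% × 73% × 73% = 34.6385% of Highfield Group plc.
Direct interest in Highfield Group plc: 10%.
Aggregating (R1): 6.46% + 34.6385% + 10% = 51.0985%.
51.0985% does not exceed the 80% threshold, so Noor is not a related party to Highfield Group plc.

No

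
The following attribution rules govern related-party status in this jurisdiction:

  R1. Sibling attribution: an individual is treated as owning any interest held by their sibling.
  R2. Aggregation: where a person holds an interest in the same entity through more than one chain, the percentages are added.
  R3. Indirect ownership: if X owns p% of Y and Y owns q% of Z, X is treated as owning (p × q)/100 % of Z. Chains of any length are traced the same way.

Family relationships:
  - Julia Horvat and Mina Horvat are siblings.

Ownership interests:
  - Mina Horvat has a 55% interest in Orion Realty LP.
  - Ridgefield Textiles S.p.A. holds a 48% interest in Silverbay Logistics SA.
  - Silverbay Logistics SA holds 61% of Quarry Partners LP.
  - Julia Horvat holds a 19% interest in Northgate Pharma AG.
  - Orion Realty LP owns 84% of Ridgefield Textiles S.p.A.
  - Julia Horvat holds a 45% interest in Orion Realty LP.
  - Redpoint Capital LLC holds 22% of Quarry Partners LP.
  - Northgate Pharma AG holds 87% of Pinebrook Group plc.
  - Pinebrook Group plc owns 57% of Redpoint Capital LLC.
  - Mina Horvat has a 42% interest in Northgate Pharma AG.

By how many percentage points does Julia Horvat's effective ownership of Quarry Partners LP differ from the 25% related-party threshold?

By sibling attribution (R1), Julia Horvat is treated as also owning Mina Horvat's interest in Orion Realty LP, giving 45% + 55% = 100%.
By sibling attribution (R1), Julia Horvat is treated as also owning Mina Horvat's interest in Northgate Pharma AG, giving 19% + 42% = 61%.
Chain via Orion Realty LP → Ridgefield Textiles S.p.A. → Silverbay Logistics SA (R3): 100% × 84% × 48% × 61% = 24.5952% of Quarry Partners LP.
Chain via Northgate Pharma AG → Pinebrook Group plc → Redpoint Capital LLC (R3): 61% × 87% × 57% × 22% = 6.654978% of Quarry Partners LP.
Aggregating (R2): 24.5952% + 6.654978% = 31.250178%.
31.250178% exceeds the 25% threshold by 6.250178 percentage points.

6.250178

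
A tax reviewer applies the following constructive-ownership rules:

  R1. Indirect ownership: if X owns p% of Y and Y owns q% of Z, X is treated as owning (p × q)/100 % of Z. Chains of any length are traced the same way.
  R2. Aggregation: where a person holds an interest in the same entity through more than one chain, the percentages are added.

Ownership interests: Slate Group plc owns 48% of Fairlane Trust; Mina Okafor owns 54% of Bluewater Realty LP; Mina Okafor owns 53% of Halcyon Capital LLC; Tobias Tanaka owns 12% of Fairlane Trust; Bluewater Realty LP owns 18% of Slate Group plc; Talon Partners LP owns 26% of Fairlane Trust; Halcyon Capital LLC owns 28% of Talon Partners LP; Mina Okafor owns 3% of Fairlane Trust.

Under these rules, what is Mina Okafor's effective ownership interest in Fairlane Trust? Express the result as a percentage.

Chain via Bluewater Realty LP → Slate Group plc (R1): 54% × 18% × 48% = 4.6656% of Fairlane Trust.
Chain via Halcyon Capital LLC → Talon Partners LP (R1): 53% × 28% × 26% = 3.8584% of Fairlane Trust.
Direct interest in Fairlane Trust: 3%.
Aggregating (R2): 4.6656% + 3.8584% + 3% = 11.524%.

11.524%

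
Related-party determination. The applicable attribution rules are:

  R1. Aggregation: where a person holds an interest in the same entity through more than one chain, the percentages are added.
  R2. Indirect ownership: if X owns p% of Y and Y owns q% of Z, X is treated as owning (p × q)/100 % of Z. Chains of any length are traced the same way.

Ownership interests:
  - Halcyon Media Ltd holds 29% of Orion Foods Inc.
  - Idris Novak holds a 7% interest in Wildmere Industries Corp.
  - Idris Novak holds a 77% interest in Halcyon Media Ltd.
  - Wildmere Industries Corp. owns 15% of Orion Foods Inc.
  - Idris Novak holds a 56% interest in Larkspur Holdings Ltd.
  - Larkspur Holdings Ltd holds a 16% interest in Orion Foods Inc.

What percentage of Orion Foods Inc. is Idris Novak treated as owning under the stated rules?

32.34%

Chain via Halcyon Media Ltd (R2): 77% × 29% = 22.33% of Orion Foods Inc.
Chain via Wildmere Industries Corp. (R2): 7% × 15% = 1.05% of Orion Foods Inc.
Chain via Larkspur Holdings Ltd (R2): 56% × 16% = 8.96% of Orion Foods Inc.
Aggregating (R1): 22.33% + 1.05% + 8.96% = 32.34%.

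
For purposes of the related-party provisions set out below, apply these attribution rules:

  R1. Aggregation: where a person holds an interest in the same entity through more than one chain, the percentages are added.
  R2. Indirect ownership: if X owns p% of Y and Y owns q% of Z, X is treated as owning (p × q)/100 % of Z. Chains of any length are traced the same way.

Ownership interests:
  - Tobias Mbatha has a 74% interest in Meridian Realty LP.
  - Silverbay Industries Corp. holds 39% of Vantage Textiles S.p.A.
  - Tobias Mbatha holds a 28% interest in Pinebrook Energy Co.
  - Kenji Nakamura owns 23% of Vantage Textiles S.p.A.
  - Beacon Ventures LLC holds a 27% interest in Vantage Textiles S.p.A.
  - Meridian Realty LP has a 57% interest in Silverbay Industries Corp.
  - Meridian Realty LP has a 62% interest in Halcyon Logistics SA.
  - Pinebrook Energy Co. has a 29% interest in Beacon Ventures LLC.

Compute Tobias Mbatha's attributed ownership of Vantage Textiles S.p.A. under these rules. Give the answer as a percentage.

Chain via Pinebrook Energy Co. → Beacon Ventures LLC (R2): 28% × 29% × 27% = 2.1924% of Vantage Textiles S.p.A.
Chain via Meridian Realty LP → Silverbay Industries Corp. (R2): 74% × 57% × 39% = 16.4502% of Vantage Textiles S.p.A.
Aggregating (R1): 2.1924% + 16.4502% = 18.6426%.

18.6426%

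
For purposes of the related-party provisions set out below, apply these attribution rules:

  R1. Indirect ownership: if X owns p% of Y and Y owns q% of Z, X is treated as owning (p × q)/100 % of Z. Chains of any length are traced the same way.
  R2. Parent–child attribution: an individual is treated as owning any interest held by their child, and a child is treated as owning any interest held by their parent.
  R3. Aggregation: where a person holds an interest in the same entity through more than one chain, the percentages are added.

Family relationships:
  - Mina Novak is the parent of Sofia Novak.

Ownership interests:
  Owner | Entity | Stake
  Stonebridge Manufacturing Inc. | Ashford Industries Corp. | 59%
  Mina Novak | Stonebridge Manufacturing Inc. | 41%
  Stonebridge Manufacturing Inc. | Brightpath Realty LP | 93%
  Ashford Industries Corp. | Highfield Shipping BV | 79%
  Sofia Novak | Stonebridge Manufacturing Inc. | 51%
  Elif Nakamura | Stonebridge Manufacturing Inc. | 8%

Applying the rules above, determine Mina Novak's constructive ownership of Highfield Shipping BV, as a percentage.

42.8812%

By parent–child attribution (R2), Mina Novak is treated as also owning Sofia Novak's interest in Stonebridge Manufacturing Inc, giving 41% + 51% = 92%.
Chain via Stonebridge Manufacturing Inc. → Ashford Industries Corp. (R1): 92% × 59% × 79% = 42.8812% of Highfield Shipping BV.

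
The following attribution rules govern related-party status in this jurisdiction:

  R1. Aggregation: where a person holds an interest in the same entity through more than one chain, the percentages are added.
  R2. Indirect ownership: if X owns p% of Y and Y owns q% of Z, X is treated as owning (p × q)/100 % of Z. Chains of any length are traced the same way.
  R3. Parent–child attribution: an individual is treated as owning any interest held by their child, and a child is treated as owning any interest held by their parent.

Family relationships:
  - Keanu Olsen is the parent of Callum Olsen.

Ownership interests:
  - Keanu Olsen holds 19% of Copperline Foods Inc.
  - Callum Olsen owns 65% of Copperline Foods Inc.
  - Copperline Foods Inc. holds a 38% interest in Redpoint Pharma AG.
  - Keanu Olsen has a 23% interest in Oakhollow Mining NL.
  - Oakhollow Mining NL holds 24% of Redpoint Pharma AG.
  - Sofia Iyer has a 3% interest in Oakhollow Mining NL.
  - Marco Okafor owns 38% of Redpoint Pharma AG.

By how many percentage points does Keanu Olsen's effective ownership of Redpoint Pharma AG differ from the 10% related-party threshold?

By parent–child attribution (R3), Keanu Olsen is treated as also owning Callum Olsen's interest in Copperline Foods Inc, giving 19% + 65% = 84%.
Chain via Copperline Foods Inc. (R2): 84% × 38% = 31.92% of Redpoint Pharma AG.
Chain via Oakhollow Mining NL (R2): 23% × 24% = 5.52% of Redpoint Pharma AG.
Aggregating (R1): 31.92% + 5.52% = 37.44%.
37.44% exceeds the 10% threshold by 27.44 percentage points.

27.44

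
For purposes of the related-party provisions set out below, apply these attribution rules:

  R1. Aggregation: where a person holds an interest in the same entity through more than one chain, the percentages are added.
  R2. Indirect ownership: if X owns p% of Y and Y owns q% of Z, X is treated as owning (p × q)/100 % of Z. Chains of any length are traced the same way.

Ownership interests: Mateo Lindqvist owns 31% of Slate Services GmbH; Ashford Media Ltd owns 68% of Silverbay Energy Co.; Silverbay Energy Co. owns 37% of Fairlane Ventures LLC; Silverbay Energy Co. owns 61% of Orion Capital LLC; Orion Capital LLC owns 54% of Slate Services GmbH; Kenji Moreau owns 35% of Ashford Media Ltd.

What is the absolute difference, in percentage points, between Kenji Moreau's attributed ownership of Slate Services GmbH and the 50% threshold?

42.16028

Chain via Ashford Media Ltd → Silverbay Energy Co. → Orion Capital LLC (R2): 35% × 68% × 61% × 54% = 7.83972% of Slate Services GmbH.
7.83972% falls short of the 50% threshold by 42.16028 percentage points.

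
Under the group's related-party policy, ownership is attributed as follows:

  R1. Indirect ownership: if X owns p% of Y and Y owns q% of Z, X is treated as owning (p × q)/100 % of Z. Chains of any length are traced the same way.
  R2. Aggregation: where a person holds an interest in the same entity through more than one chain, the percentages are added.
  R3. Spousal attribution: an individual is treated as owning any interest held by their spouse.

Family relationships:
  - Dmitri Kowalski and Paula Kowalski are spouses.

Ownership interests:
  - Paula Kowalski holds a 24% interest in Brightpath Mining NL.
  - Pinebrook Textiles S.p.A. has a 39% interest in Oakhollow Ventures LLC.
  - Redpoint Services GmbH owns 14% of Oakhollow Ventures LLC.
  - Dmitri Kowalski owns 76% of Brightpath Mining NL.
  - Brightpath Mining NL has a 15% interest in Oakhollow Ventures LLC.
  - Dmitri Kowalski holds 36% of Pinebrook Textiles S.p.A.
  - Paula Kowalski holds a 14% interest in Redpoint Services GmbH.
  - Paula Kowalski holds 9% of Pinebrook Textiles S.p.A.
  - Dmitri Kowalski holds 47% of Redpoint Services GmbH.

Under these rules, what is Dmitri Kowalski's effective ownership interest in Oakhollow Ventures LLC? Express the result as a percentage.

41.09%

By spousal attribution (R3), Dmitri Kowalski is treated as also owning Paula Kowalski's interest in Brightpath Mining NL, giving 76% + 24% = 100%.
By spousal attribution (R3), Dmitri Kowalski is treated as also owning Paula Kowalski's interest in Pinebrook Textiles S.p.A, giving 36% + 9% = 45%.
By spousal attribution (R3), Dmitri Kowalski is treated as also owning Paula Kowalski's interest in Redpoint Services GmbH, giving 47% + 14% = 61%.
Chain via Brightpath Mining NL (R1): 100% × 15% = 15% of Oakhollow Ventures LLC.
Chain via Pinebrook Textiles S.p.A. (R1): 45% × 39% = 17.55% of Oakhollow Ventures LLC.
Chain via Redpoint Services GmbH (R1): 61% × 14% = 8.54% of Oakhollow Ventures LLC.
Aggregating (R2): 15% + 17.55% + 8.54% = 41.09%.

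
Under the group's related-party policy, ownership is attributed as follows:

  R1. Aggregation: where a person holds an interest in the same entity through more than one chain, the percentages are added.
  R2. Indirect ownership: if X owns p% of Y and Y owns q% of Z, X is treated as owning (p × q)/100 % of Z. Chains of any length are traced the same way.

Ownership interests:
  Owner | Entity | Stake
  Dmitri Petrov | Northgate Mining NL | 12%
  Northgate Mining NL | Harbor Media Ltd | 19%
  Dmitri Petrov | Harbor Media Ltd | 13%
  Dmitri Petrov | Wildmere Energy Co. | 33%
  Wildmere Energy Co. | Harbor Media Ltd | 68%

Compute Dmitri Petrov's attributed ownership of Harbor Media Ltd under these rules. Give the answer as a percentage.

Chain via Northgate Mining NL (R2): 12% × 19% = 2.28% of Harbor Media Ltd.
Chain via Wildmere Energy Co. (R2): 33% × 68% = 22.44% of Harbor Media Ltd.
Direct interest in Harbor Media Ltd: 13%.
Aggregating (R1): 2.28% + 22.44% + 13% = 37.72%.

37.72%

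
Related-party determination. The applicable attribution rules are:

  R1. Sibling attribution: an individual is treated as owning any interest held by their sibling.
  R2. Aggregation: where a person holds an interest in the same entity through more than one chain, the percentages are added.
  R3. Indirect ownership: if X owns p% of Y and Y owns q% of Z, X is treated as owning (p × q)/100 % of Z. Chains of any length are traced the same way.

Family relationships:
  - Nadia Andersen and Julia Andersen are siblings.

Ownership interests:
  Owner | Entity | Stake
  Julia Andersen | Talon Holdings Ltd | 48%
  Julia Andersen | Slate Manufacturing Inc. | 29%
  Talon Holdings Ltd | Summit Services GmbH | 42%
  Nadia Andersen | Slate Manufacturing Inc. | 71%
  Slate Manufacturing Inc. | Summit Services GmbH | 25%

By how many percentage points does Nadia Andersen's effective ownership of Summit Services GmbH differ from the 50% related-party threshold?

4.84

By sibling attribution (R1), Nadia Andersen is treated as also owning Julia Andersen's interest in Slate Manufacturing Inc, giving 71% + 29% = 100%.
By sibling attribution (R1), Nadia Andersen is treated as owning Julia Andersen's 48% interest in Talon Holdings Ltd.
Chain via Slate Manufacturing Inc. (R3): 100% × 25% = 25% of Summit Services GmbH.
Chain via Talon Holdings Ltd (R3): 48% × 42% = 20.16% of Summit Services GmbH.
Aggregating (R2): 25% + 20.16% = 45.16%.
45.16% falls short of the 50% threshold by 4.84 percentage points.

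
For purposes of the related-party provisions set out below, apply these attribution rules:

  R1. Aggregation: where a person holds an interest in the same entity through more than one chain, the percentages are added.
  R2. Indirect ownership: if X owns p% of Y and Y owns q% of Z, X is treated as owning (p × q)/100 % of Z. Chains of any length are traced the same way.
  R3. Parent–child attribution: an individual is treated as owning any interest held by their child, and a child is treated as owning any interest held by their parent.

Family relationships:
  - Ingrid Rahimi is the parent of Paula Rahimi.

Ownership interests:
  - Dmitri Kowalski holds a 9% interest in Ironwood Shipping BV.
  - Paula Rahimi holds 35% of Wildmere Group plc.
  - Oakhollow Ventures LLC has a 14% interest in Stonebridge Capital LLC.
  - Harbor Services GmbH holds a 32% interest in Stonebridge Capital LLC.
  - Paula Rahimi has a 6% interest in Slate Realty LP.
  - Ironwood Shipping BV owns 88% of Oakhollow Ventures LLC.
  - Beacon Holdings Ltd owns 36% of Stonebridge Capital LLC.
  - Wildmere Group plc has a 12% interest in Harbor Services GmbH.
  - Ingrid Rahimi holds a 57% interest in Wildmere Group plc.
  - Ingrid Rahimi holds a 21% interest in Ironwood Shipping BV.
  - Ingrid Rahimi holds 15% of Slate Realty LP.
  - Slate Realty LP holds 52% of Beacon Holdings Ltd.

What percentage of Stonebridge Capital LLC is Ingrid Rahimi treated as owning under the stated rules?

By parent–child attribution (R3), Ingrid Rahimi is treated as also owning Paula Rahimi's interest in Slate Realty LP, giving 15% + 6% = 21%.
By parent–child attribution (R3), Ingrid Rahimi is treated as also owning Paula Rahimi's interest in Wildmere Group plc, giving 57% + 35% = 92%.
Chain via Ironwood Shipping BV → Oakhollow Ventures LLC (R2): 21% × 88% × 14% = 2.5872% of Stonebridge Capital LLC.
Chain via Slate Realty LP → Beacon Holdings Ltd (R2): 21% × 52% × 36% = 3.9312% of Stonebridge Capital LLC.
Chain via Wildmere Group plc → Harbor Services GmbH (R2): 92% × 12% × 32% = 3.5328% of Stonebridge Capital LLC.
Aggregating (R1): 2.5872% + 3.9312% + 3.5328% = 10.0512%.

10.0512%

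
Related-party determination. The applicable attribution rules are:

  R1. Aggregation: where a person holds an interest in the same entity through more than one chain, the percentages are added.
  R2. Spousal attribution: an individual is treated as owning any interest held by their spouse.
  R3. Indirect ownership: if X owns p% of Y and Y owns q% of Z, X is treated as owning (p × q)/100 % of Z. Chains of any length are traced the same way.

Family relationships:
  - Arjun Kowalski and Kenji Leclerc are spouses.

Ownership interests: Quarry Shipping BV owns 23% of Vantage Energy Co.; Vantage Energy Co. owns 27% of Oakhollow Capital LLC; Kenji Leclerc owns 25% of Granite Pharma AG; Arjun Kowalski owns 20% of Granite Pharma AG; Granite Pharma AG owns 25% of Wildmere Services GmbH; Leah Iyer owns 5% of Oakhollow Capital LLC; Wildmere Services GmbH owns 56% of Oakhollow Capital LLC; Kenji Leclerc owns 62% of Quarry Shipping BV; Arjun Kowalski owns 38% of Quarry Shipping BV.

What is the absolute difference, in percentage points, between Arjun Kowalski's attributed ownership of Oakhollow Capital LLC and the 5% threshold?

7.51

By spousal attribution (R2), Arjun Kowalski is treated as also owning Kenji Leclerc's interest in Quarry Shipping BV, giving 38% + 62% = 100%.
By spousal attribution (R2), Arjun Kowalski is treated as also owning Kenji Leclerc's interest in Granite Pharma AG, giving 20% + 25% = 45%.
Chain via Quarry Shipping BV → Vantage Energy Co. (R3): 100% × 23% × 27% = 6.21% of Oakhollow Capital LLC.
Chain via Granite Pharma AG → Wildmere Services GmbH (R3): 45% × 25% × 56% = 6.3% of Oakhollow Capital LLC.
Aggregating (R1): 6.21% + 6.3% = 12.51%.
12.51% exceeds the 5% threshold by 7.51 percentage points.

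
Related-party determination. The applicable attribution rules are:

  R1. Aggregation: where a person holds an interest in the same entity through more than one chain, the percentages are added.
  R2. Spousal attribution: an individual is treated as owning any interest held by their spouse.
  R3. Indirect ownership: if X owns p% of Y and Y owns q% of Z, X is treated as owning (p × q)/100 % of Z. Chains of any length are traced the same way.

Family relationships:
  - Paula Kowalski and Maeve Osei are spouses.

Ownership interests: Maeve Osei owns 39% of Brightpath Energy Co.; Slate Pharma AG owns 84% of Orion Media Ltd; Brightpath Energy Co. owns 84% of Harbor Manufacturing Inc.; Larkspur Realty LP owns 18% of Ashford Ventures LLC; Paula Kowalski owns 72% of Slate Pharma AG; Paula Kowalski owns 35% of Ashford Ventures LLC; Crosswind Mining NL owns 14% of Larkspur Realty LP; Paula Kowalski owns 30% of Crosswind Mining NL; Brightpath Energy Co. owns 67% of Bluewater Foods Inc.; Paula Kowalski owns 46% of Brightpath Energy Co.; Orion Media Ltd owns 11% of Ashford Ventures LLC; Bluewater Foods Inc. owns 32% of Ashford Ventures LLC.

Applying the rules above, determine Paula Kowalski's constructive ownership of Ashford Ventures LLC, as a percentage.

By spousal attribution (R2), Paula Kowalski is treated as also owning Maeve Osei's interest in Brightpath Energy Co, giving 46% + 39% = 85%.
Chain via Slate Pharma AG → Orion Media Ltd (R3): 72% × 84% × 11% = 6.6528% of Ashford Ventures LLC.
Chain via Crosswind Mining NL → Larkspur Realty LP (R3): 30% × 14% × 18% = 0.756% of Ashford Ventures LLC.
Chain via Brightpath Energy Co. → Bluewater Foods Inc. (R3): 85% × 67% × 32% = 18.224% of Ashford Ventures LLC.
Direct interest in Ashford Ventures LLC: 35%.
Aggregating (R1): 6.6528% + 0.756% + 18.224% + 35% = 60.6328%.

60.6328%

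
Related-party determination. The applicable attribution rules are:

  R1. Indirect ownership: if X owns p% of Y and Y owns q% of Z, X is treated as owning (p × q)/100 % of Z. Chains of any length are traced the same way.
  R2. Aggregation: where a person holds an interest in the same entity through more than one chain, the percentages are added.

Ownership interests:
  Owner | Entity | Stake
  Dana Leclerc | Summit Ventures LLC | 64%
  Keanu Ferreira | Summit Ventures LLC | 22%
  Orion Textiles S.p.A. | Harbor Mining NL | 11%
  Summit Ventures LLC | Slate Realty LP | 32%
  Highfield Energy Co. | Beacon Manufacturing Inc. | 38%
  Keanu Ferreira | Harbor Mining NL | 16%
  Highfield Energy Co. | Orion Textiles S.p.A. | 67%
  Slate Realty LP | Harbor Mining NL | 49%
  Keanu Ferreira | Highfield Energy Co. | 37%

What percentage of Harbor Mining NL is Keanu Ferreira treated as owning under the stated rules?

Chain via Highfield Energy Co. → Orion Textiles S.p.A. (R1): 37% × 67% × 11% = 2.7269% of Harbor Mining NL.
Chain via Summit Ventures LLC → Slate Realty LP (R1): 22% × 32% × 49% = 3.4496% of Harbor Mining NL.
Direct interest in Harbor Mining NL: 16%.
Aggregating (R2): 2.7269% + 3.4496% + 16% = 22.1765%.

22.1765%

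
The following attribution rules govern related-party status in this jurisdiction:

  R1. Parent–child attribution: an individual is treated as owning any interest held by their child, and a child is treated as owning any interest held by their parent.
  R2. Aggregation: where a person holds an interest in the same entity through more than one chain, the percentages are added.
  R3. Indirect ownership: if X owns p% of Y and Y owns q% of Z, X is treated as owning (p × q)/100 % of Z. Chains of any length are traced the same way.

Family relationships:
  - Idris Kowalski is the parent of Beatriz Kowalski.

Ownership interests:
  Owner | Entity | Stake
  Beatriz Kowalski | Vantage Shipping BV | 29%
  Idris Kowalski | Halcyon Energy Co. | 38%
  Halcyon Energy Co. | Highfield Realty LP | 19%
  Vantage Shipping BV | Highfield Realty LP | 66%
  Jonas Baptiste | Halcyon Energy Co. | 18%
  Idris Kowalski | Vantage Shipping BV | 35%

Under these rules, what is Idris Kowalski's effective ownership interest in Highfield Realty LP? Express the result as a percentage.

49.46%

By parent–child attribution (R1), Idris Kowalski is treated as also owning Beatriz Kowalski's interest in Vantage Shipping BV, giving 35% + 29% = 64%.
Chain via Halcyon Energy Co. (R3): 38% × 19% = 7.22% of Highfield Realty LP.
Chain via Vantage Shipping BV (R3): 64% × 66% = 42.24% of Highfield Realty LP.
Aggregating (R2): 7.22% + 42.24% = 49.46%.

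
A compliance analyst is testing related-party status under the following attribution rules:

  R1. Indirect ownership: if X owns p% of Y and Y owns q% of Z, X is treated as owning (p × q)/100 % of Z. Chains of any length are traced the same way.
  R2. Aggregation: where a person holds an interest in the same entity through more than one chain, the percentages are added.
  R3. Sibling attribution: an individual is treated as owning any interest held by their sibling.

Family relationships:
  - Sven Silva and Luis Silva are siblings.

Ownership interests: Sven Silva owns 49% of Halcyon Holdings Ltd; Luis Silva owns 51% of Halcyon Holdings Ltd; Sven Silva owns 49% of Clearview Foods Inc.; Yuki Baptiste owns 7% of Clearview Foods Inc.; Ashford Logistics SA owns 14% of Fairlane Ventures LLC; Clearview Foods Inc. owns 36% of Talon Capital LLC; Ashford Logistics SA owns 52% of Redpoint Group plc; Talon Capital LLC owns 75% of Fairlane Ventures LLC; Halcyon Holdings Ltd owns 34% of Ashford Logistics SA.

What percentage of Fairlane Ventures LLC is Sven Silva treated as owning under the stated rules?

By sibling attribution (R3), Sven Silva is treated as also owning Luis Silva's interest in Halcyon Holdings Ltd, giving 49% + 51% = 100%.
Chain via Clearview Foods Inc. → Talon Capital LLC (R1): 49% × 36% × 75% = 13.23% of Fairlane Ventures LLC.
Chain via Halcyon Holdings Ltd → Ashford Logistics SA (R1): 100% × 34% × 14% = 4.76% of Fairlane Ventures LLC.
Aggregating (R2): 13.23% + 4.76% = 17.99%.

17.99%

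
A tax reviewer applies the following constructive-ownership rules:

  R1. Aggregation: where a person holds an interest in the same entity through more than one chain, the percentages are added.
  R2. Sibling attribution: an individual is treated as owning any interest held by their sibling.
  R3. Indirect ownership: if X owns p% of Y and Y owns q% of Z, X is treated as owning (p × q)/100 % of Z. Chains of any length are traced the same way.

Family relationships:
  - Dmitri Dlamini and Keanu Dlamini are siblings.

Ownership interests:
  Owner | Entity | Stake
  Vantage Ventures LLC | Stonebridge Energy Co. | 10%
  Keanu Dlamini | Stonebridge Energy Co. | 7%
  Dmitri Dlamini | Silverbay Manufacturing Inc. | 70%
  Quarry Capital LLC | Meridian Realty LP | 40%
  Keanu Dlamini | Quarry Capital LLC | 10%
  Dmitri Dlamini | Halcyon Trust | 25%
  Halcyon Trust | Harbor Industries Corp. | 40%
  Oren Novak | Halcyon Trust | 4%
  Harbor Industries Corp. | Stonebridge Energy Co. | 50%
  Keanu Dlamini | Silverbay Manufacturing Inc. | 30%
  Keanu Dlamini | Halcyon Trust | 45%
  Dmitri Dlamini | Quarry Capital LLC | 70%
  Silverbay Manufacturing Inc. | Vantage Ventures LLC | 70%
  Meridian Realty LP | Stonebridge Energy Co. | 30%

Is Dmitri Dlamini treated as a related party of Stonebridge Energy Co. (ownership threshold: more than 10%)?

Yes

By sibling attribution (R2), Dmitri Dlamini is treated as also owning Keanu Dlamini's interest in Silverbay Manufacturing Inc, giving 70% + 30% = 100%.
By sibling attribution (R2), Dmitri Dlamini is treated as also owning Keanu Dlamini's interest in Halcyon Trust, giving 25% + 45% = 70%.
By sibling attribution (R2), Dmitri Dlamini is treated as also owning Keanu Dlamini's interest in Quarry Capital LLC, giving 70% + 10% = 80%.
By sibling attribution (R2), Dmitri Dlamini is treated as owning Keanu Dlamini's 7% interest in Stonebridge Energy Co.
Chain via Silverbay Manufacturing Inc. → Vantage Ventures LLC (R3): 100% × 70% × 10% = 7% of Stonebridge Energy Co.
Chain via Halcyon Trust → Harbor Industries Corp. (R3): 70% × 40% × 50% = 14% of Stonebridge Energy Co.
Chain via Quarry Capital LLC → Meridian Realty LP (R3): 80% × 40% × 30% = 9.6% of Stonebridge Energy Co.
Direct interest in Stonebridge Energy Co: 7%.
Aggregating (R1): 7% + 14% + 9.6% + 7% = 37.6%.
37.6% exceeds the 10% threshold, so Dmitri is a related party to Stonebridge Energy Co.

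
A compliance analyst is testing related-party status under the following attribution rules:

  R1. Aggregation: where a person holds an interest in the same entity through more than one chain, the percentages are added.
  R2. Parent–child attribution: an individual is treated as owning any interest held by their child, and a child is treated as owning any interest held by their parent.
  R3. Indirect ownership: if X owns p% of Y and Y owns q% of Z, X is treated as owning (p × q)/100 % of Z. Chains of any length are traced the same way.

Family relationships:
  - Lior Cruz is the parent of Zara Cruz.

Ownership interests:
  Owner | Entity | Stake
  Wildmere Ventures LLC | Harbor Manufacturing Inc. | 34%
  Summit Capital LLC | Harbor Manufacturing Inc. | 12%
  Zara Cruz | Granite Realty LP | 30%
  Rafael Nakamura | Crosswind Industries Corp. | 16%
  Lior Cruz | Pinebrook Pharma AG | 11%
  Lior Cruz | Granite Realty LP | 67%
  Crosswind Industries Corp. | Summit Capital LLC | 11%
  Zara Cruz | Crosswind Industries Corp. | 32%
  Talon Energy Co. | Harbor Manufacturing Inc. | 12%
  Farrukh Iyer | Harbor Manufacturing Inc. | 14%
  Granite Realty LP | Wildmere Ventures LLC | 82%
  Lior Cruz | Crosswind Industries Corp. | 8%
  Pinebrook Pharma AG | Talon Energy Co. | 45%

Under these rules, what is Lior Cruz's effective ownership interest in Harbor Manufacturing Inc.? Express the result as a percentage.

28.1656%

By parent–child attribution (R2), Lior Cruz is treated as also owning Zara Cruz's interest in Granite Realty LP, giving 67% + 30% = 97%.
By parent–child attribution (R2), Lior Cruz is treated as also owning Zara Cruz's interest in Crosswind Industries Corp, giving 8% + 32% = 40%.
Chain via Granite Realty LP → Wildmere Ventures LLC (R3): 97% × 82% × 34% = 27.0436% of Harbor Manufacturing Inc.
Chain via Crosswind Industries Corp. → Summit Capital LLC (R3): 40% × 11% × 12% = 0.528% of Harbor Manufacturing Inc.
Chain via Pinebrook Pharma AG → Talon Energy Co. (R3): 11% × 45% × 12% = 0.594% of Harbor Manufacturing Inc.
Aggregating (R1): 27.0436% + 0.528% + 0.594% = 28.1656%.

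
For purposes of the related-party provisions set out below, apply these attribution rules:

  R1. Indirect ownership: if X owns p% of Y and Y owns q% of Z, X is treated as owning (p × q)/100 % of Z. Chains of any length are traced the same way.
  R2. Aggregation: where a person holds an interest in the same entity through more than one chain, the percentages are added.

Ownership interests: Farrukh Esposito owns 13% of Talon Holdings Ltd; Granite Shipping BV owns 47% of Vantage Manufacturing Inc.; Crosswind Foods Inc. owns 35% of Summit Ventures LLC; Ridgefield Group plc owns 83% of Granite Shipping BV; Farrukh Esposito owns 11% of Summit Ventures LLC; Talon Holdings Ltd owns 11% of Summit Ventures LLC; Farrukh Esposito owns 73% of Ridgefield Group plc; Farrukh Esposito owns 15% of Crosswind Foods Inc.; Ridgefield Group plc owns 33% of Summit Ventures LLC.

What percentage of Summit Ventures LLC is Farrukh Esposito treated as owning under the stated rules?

41.77%

Chain via Talon Holdings Ltd (R1): 13% × 11% = 1.43% of Summit Ventures LLC.
Chain via Crosswind Foods Inc. (R1): 15% × 35% = 5.25% of Summit Ventures LLC.
Chain via Ridgefield Group plc (R1): 73% × 33% = 24.09% of Summit Ventures LLC.
Direct interest in Summit Ventures LLC: 11%.
Aggregating (R2): 1.43% + 5.25% + 24.09% + 11% = 41.77%.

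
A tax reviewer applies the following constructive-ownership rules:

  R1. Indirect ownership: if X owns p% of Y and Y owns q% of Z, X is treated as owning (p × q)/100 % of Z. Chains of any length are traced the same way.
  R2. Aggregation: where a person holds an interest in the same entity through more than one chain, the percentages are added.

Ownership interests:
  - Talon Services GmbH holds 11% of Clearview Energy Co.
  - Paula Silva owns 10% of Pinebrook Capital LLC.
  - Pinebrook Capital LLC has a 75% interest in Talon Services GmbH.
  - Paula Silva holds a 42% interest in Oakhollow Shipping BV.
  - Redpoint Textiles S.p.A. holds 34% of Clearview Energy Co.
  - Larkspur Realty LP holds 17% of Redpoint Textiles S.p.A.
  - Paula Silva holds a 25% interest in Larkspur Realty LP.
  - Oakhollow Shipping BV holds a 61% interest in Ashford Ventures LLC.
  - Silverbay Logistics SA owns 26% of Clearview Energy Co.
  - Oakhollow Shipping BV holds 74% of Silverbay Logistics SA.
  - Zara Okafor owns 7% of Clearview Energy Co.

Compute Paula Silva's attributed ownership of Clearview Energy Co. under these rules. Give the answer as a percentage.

10.3508%

Chain via Larkspur Realty LP → Redpoint Textiles S.p.A. (R1): 25% × 17% × 34% = 1.445% of Clearview Energy Co.
Chain via Pinebrook Capital LLC → Talon Services GmbH (R1): 10% × 75% × 11% = 0.825% of Clearview Energy Co.
Chain via Oakhollow Shipping BV → Silverbay Logistics SA (R1): 42% × 74% × 26% = 8.0808% of Clearview Energy Co.
Aggregating (R2): 1.445% + 0.825% + 8.0808% = 10.3508%.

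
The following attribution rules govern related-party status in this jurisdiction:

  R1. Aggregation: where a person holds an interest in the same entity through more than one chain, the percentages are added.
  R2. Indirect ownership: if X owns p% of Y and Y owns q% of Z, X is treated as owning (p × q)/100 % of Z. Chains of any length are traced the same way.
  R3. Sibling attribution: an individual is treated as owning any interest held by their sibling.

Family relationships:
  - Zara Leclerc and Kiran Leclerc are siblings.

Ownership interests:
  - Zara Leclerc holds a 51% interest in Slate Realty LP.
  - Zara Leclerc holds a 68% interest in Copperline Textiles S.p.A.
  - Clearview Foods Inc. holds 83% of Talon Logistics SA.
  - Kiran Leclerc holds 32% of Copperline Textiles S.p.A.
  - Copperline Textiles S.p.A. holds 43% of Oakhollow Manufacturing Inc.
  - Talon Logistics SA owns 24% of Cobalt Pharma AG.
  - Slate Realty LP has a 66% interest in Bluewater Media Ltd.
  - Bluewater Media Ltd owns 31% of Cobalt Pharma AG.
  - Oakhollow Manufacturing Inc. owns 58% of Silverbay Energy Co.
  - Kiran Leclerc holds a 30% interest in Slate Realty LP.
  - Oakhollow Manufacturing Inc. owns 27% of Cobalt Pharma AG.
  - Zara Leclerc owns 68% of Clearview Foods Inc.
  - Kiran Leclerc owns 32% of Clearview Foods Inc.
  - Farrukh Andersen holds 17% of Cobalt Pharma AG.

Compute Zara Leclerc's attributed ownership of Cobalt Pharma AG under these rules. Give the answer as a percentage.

48.1026%

By sibling attribution (R3), Zara Leclerc is treated as also owning Kiran Leclerc's interest in Clearview Foods Inc, giving 68% + 32% = 100%.
By sibling attribution (R3), Zara Leclerc is treated as also owning Kiran Leclerc's interest in Slate Realty LP, giving 51% + 30% = 81%.
By sibling attribution (R3), Zara Leclerc is treated as also owning Kiran Leclerc's interest in Copperline Textiles S.p.A, giving 68% + 32% = 100%.
Chain via Clearview Foods Inc. → Talon Logistics SA (R2): 100% × 83% × 24% = 19.92% of Cobalt Pharma AG.
Chain via Slate Realty LP → Bluewater Media Ltd (R2): 81% × 66% × 31% = 16.5726% of Cobalt Pharma AG.
Chain via Copperline Textiles S.p.A. → Oakhollow Manufacturing Inc. (R2): 100% × 43% × 27% = 11.61% of Cobalt Pharma AG.
Aggregating (R1): 19.92% + 16.5726% + 11.61% = 48.1026%.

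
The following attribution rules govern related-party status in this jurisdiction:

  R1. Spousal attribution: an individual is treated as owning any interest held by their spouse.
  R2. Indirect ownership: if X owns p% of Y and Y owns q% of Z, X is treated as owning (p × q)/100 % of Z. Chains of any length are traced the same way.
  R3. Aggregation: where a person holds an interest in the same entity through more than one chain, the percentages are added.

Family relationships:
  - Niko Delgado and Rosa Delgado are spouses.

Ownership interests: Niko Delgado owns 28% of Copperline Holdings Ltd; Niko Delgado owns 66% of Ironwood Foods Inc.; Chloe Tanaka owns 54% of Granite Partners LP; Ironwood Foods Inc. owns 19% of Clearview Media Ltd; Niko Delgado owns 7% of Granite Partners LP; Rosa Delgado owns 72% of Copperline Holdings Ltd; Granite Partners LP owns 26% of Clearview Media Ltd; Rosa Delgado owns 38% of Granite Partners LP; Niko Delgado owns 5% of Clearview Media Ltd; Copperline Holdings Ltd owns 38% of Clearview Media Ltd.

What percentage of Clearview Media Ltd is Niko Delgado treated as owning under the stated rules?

By spousal attribution (R1), Niko Delgado is treated as also owning Rosa Delgado's interest in Granite Partners LP, giving 7% + 38% = 45%.
By spousal attribution (R1), Niko Delgado is treated as also owning Rosa Delgado's interest in Copperline Holdings Ltd, giving 28% + 72% = 100%.
Chain via Granite Partners LP (R2): 45% × 26% = 11.7% of Clearview Media Ltd.
Chain via Copperline Holdings Ltd (R2): 100% × 38% = 38% of Clearview Media Ltd.
Chain via Ironwood Foods Inc. (R2): 66% × 19% = 12.54% of Clearview Media Ltd.
Direct interest in Clearview Media Ltd: 5%.
Aggregating (R3): 11.7% + 38% + 12.54% + 5% = 67.24%.

67.24%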